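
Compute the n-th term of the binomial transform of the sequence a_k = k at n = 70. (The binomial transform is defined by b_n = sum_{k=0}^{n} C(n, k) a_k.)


With a_k = k, b_n = sum_{k=0}^{n} C(n, k) k. Using k * C(n, k) = n * C(n-1, k-1) gives b_n = n * sum_{k>=1} C(n-1, k-1) = n * 2^(n-1).
For n = 70: 70 * 2^69 = 70 * 590295810358705651712 = 41320706725109395619840.

41320706725109395619840


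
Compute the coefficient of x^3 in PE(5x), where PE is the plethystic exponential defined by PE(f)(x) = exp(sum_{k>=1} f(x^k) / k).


With f(x) = 5x, the exponent is sum_{k>=1} 5 x^k / k = 5 * (-ln(1 - x)). Exponentiating:
PE(5x) = exp(-5 ln(1 - x)) = 1/(1 - x)^5.
By the negative binomial expansion, [x^n] 1/(1 - x)^5 = C(n + 4, 4).
For n = 3: C(7, 4) = 35.

35


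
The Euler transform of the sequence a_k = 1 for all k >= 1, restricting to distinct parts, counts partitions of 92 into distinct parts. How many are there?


Partitions of 92 into distinct parts can be computed via generating function.
Product (1+x)(1+x^2)(1+x^3)...
The coefficient of x^92 = 225585

225585


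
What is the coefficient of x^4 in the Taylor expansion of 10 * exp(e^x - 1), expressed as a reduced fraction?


exp(e^x - 1) = sum_{k>=0} Bell_k x^k / k!, where Bell_k is the k-th Bell number.
So the coefficient of x^4 is 10 * Bell_4 / 4!.
Computing: Bell_4 = 15 and 4! = 24, giving
10 * 15/24 = 25/4.

25/4


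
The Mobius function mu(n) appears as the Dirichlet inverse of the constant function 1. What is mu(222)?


222 = 2 * 3 * 37 (all distinct primes).
mu(222) = (-1)^3 = -1

-1


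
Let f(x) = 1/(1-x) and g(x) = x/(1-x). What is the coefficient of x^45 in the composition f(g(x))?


First simplify the composition: f(g(x)) = 1/(1 - x/(1-x)) = (1-x)/((1-x) - x) = (1-x)/(1-2x).
Now extract the coefficient. Write (1-x)/(1-2x) = 1/(1-2x) - x/(1-2x).
The coefficient of x^n in 1/(1-2x) is 2^n, and in x/(1-2x) is 2^(n-1) (for n >= 1).
So the coefficient of x^45 is 2^45 - 2^44 = 35184372088832 - 17592186044416 = 17592186044416.

17592186044416


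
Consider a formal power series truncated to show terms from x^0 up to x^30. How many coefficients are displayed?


From x^0 to x^30 inclusive, the count is 30 - 0 + 1 = 31.

31


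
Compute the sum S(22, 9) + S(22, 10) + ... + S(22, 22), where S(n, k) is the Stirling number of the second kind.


By definition, S(n, k) counts partitions of an n-set into exactly k nonempty blocks.
Computing row n = 22 for k = 9..22:
S(22, k): 1241963303533920, 835143799377954, 366282500870286, 108823356051137, 22496861868481, 3295165281331, 345615943200, 26046574004, 1404142047, 53374629, 1389850, 23485, 231, 1
Sum = 2578378108430556.

2578378108430556


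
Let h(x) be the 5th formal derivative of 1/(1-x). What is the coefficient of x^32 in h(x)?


Differentiating 5 times: d^5/dx^5 [1/(1-x)] = 5!/(1-x)^6.
The expansion 1/(1-x)^6 = sum_{k>=0} C(k+5, 5) x^k, so the coefficient of x^n in 5!/(1-x)^6 is 5! * C(n+5, 5).
For n = 32: 120 * C(37, 5) = 120 * 435897 = 52307640

52307640


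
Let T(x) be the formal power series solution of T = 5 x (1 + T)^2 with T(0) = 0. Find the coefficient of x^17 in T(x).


Apply the Lagrange inversion formula: if T = 5 x * phi(T) with phi(t) = (1 + t)^2, then [x^n] T = 5^n * (1/n) [t^(n-1)] phi(t)^n = 5^n * (1/n) [t^(n-1)] (1 + t)^(2n) = 5^n * (1/n) C(2n, n-1).
Using the identity C(2n, n-1) = C(2n, n) * n / (n+1), the unscaled factor equals C(2n, n) / (n+1) = C_n, the n-th Catalan number.
For n = 17: C_17 = C(34, 17) / 18 = 2333606220/18 = 129644790.
With the 5^17 = 762939453125 factor, the coefficient is 762939453125 * 129644790 = 98911125183105468750.

98911125183105468750


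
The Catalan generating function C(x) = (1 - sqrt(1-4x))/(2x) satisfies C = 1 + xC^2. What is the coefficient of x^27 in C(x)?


Substituting x -> x scales the n-th coefficient by 1, so [x^27] C(x) = C_27.
C_27 = C(2*27, 27)/(28) = 1946939425648112/28 = 69533550916004.
= 69533550916004.

69533550916004


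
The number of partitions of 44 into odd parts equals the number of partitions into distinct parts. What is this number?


Computing partitions of 44 into odd parts (1, 3, 5, ...):
Using the generating function prod_{k>=0} 1/(1-x^(2k+1)),
the count is 1816

1816


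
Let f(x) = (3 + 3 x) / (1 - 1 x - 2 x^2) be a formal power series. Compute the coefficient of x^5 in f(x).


Write f(x) = sum_{k>=0} a_k x^k. Multiplying both sides by 1 - 1 x - 2 x^2 gives
(1 - 1 x - 2 x^2) sum_{k>=0} a_k x^k = 3 + 3 x.
Matching coefficients:
 x^0: a_0 = 3
 x^1: a_1 - 1 a_0 = 3  =>  a_1 = 1*3 + 3 = 6
 x^k (k >= 2): a_k = 1 a_{k-1} + 2 a_{k-2}.
Iterating: a_2 = 12, a_3 = 24, a_4 = 48, a_5 = 96.
So the coefficient of x^5 is 96.

96


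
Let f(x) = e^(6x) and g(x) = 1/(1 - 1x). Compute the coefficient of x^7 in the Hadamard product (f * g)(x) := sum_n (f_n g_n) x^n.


Expanding: f_k = 6^k/k! (from e^(6x)) and g_k = 1^k (from 1/(1 - 1x)). So the Hadamard coefficient (f * g)_k = 6^k 1^k / k! = (6)^k / k!.
For k = 7: 6^7/7! = 279936/5040 = 1944/35.

1944/35


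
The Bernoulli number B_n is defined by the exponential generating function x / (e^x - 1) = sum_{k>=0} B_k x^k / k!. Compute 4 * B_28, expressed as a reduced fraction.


Bernoulli numbers can also be computed recursively via B_0 = 1 and sum_{j=0}^{m} C(m+1, j) B_j = 0 for m >= 1. Odd-index Bernoulli numbers vanish for k >= 3.
Computing B_28 = -23749461029/870, so 4 * B_28 = 4 * -23749461029/870 = -47498922058/435.

-47498922058/435


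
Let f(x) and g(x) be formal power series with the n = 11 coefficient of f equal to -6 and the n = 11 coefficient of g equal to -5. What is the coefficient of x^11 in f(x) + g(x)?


Addition of formal power series is termwise.
The coefficient of x^11 in f + g = -6 + -5
= -11

-11


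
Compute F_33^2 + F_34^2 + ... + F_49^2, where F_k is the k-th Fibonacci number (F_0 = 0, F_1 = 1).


There is a standard identity sum_{k=0}^{N} F_k^2 = F_N * F_{N+1} (proved inductively from the telescoping relation F_k^2 = F_k F_{k+1} - F_{k-1} F_k). Then
sum_{k=33}^{49} F_k^2 = F_49 F_50 - F_32 F_33.
Computing: F_49 = 7778742049, F_50 = 12586269025, F_32 = 2178309, F_33 = 3524578.
Sum = 7778742049 * 12586269025 - 2178309 * 3524578 = 97905332427173753623.

97905332427173753623


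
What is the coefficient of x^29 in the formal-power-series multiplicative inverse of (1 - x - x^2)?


Let the inverse be f(x) = sum_{k>=0} a_k x^k. From f(x) * (1 - x - x^2) = 1 and matching coefficients:
 x^0: a_0 = 1.
 x^1: a_1 - a_0 = 0, so a_1 = 1.
 x^k (k >= 2): a_k - a_{k-1} - a_{k-2} = 0, i.e. a_k = a_{k-1} + a_{k-2}.
This is the Fibonacci-type recurrence shifted so that a_0 = a_1 = 1.
Iterating: a_0=1, a_1=1, a_2=2, a_3=3, a_4=5, a_5=8, a_6=13, a_7=21, a_8=34, a_9=55, ...
a_29 = 832040.

832040


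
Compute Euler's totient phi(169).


phi(n) counts integers in [1, n] coprime to n. Using the multiplicative formula phi(n) = n * prod_{p | n} (1 - 1/p):
169 = 13^2, so
phi(169) = 169 * (1 - 1/13) = 156.

156


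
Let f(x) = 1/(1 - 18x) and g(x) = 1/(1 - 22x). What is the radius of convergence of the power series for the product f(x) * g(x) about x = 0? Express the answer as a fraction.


The radius of 1/(1 - 18x) is 1/18 (nearest singularity at x = 1/18), and the radius of 1/(1 - 22x) is 1/22.
The product f(x)*g(x) = 1/((1 - 18x)(1 - 22x)) has singularities at both 1/18 and 1/22, so its radius of convergence is the distance to the nearest one:
min(1/18, 1/22) = 1/22.

1/22


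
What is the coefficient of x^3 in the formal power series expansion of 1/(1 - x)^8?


The negative binomial / multiset identity is
1/(1 - x)^r = sum_{k>=0} C(k + r - 1, r - 1) x^k.
Here r = 8 and k = 3, so the coefficient is
C(3 + 7, 7) = C(10, 7)
= 120

120


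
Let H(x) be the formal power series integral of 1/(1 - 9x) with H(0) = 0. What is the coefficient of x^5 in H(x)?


1/(1 - 9x) = sum_{k>=0} 9^k x^k. Integrating termwise with H(0) = 0:
H(x) = sum_{k>=0} 9^k x^(k+1) / (k+1) = sum_{m>=1} 9^(m-1) x^m / m.
For m = 5: 9^4/5 = 6561/5 = 6561/5.

6561/5


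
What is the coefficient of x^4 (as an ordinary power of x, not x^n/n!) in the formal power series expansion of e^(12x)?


The exponential series is e^y = sum_{k>=0} y^k / k!. Substituting y = 12x gives
e^(12x) = sum_{k>=0} 12^k x^k / k!.
So the coefficient of x^n is a^n/n! with a = 12, n = 4:
12^4 / 4! = 20736/24 = 864

864


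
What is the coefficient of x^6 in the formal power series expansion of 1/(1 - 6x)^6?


The general identity 1/(1 - c x)^r = sum_{k>=0} c^k C(k + r - 1, r - 1) x^k follows by substituting y = c x into 1/(1 - y)^r = sum_{k>=0} C(k + r - 1, r - 1) y^k.
For c = 6, r = 6, k = 6:
6^6 * C(11, 5) = 46656 * 462 = 21555072.

21555072


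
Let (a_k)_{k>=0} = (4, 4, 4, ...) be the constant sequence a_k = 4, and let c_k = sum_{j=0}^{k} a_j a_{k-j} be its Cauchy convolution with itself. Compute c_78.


Since a_j = 4 for all j >= 0, the convolution sum becomes
c_k = sum_{j=0}^{k} 4 * 4 = 16 * (k + 1).
Equivalently, the generating function of (a_k) is 4/(1 - x) and its square is 16/(1 - x)^2 = sum_{k>=0} 16(k + 1) x^k.
For k = 78: 16 * 79 = 1264.

1264


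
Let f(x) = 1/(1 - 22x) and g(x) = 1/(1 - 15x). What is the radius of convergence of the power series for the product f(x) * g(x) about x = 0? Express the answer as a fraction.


The radius of 1/(1 - 22x) is 1/22 (nearest singularity at x = 1/22), and the radius of 1/(1 - 15x) is 1/15.
The product f(x)*g(x) = 1/((1 - 22x)(1 - 15x)) has singularities at both 1/22 and 1/15, so its radius of convergence is the distance to the nearest one:
min(1/22, 1/15) = 1/22.

1/22


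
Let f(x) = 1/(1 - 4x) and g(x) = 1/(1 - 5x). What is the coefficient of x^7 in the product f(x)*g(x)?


The coefficient of x^n in f*g is the Cauchy product: sum_{k=0}^{n} a^k * b^(n-k).
With a=4, b=5, n=7:
sum_{k=0}^{7} 4^k * 5^(7-k)
= 325089

325089


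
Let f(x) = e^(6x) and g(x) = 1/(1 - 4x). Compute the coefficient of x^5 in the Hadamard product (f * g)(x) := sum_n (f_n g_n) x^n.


Expanding: f_k = 6^k/k! (from e^(6x)) and g_k = 4^k (from 1/(1 - 4x)). So the Hadamard coefficient (f * g)_k = 6^k 4^k / k! = (24)^k / k!.
For k = 5: 24^5/5! = 7962624/120 = 331776/5.

331776/5


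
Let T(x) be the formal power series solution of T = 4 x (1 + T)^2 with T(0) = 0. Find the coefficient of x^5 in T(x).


Apply the Lagrange inversion formula: if T = 4 x * phi(T) with phi(t) = (1 + t)^2, then [x^n] T = 4^n * (1/n) [t^(n-1)] phi(t)^n = 4^n * (1/n) [t^(n-1)] (1 + t)^(2n) = 4^n * (1/n) C(2n, n-1).
Using the identity C(2n, n-1) = C(2n, n) * n / (n+1), the unscaled factor equals C(2n, n) / (n+1) = C_n, the n-th Catalan number.
For n = 5: C_5 = C(10, 5) / 6 = 252/6 = 42.
With the 4^5 = 1024 factor, the coefficient is 1024 * 42 = 43008.

43008


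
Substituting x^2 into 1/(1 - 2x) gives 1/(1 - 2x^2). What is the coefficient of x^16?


The coefficient of x^(2m) in 1/(1 - 2x^2) is 2^m.
With n = 16 = 2*8, the coefficient is 2^8 = 256.

256


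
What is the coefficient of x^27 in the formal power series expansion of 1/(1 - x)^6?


The negative binomial / multiset identity is
1/(1 - x)^r = sum_{k>=0} C(k + r - 1, r - 1) x^k.
Here r = 6 and k = 27, so the coefficient is
C(27 + 5, 5) = C(32, 5)
= 201376

201376


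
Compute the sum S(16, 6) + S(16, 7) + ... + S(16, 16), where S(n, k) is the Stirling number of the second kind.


By definition, S(n, k) counts partitions of an n-set into exactly k nonempty blocks.
Computing row n = 16 for k = 6..16:
S(16, k): 2734926558, 3281882604, 2141764053, 820784250, 193754990, 28936908, 2757118, 165620, 6020, 120, 1
Sum = 9204978242.

9204978242


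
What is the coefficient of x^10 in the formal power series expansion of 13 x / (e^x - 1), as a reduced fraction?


The exponential generating function for Bernoulli numbers is
x / (e^x - 1) = sum_{k>=0} B_k x^k / k!.
So the coefficient of x^10 in 13 x / (e^x - 1) is 13 B_10 / 10!.
Computing: B_10 = 5/66, 10! = 3628800, giving
13 * 5/66 / 3628800 = 13/47900160.

13/47900160


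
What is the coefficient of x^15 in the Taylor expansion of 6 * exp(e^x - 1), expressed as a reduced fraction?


exp(e^x - 1) = sum_{k>=0} Bell_k x^k / k!, where Bell_k is the k-th Bell number.
So the coefficient of x^15 is 6 * Bell_15 / 15!.
Computing: Bell_15 = 1382958545 and 15! = 1307674368000, giving
6 * 1382958545/1307674368000 = 276591709/43589145600.

276591709/43589145600


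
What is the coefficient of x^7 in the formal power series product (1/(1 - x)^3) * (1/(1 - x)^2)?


Combine the factors: (1/(1 - x)^3) * (1/(1 - x)^2) = 1/(1 - x)^5.
Then use 1/(1 - x)^r = sum_{k>=0} C(k + r - 1, r - 1) x^k with r = 5 and k = 7:
C(11, 4) = 330.

330


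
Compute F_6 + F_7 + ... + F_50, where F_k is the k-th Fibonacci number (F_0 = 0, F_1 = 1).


Use the identity sum_{k=0}^{N} F_k = F_{N+2} - 1 (which follows from F_{k+2} - F_{k+1} = F_k). Then
sum_{k=6}^{50} F_k = (F_{52} - 1) - (F_{7} - 1) = F_{52} - F_{7}.
Computing: F_{52} = 32951280099, F_{7} = 13, so
Sum = 32951280099 - 13 = 32951280086.

32951280086


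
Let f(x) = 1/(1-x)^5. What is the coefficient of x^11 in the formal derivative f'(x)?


Differentiate: d/dx [ 1/(1-x)^r ] = r / (1-x)^(r+1).
Here r = 5, so f'(x) = 5 / (1-x)^6.
The expansion of 1/(1-x)^(r+1) has coefficient of x^n equal to C(n+r, r).
So the coefficient of x^11 in f'(x) is
5 * C(16, 5) = 5 * 4368 = 21840

21840


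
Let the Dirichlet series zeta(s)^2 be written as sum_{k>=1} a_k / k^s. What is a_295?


The Dirichlet convolution of the constant function 1 with itself gives (1 * 1)(k) = sum_{d | k} 1 = d(k), the number of positive divisors of k.
Since zeta(s) = sum_{k>=1} 1/k^s, we have zeta(s)^2 = sum_{k>=1} d(k)/k^s, so a_k = d(k).
For k = 295: the divisors are 1, 5, 59, 295.
Count = 4.

4


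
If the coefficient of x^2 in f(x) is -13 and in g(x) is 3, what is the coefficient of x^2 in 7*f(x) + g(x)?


Scalar multiplication scales coefficients: 7 * -13 = -91.
Then add the g coefficient: -91 + 3
= -88

-88


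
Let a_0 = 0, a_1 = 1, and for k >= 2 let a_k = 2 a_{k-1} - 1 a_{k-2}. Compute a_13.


Iterating the recurrence forward:
a_0 = 0
a_1 = 1
a_2 = 2*1 - 1*0 = 2
a_3 = 2*2 - 1*1 = 3
a_4 = 2*3 - 1*2 = 4
a_5 = 2*4 - 1*3 = 5
a_6 = 2*5 - 1*4 = 6
a_7 = 2*6 - 1*5 = 7
a_8 = 2*7 - 1*6 = 8
a_9 = 2*8 - 1*7 = 9
a_10 = 2*9 - 1*8 = 10
a_11 = 2*10 - 1*9 = 11
a_12 = 2*11 - 1*10 = 12
a_13 = 2*12 - 1*11 = 13
So a_13 = 13.

13


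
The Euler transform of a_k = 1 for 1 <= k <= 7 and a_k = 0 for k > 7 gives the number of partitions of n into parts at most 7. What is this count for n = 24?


Partitions of 24 into parts at most 7:
Using generating function (1-x)^(-1)(1-x^2)^(-1)...(1-x^7)^(-1),
the coefficient of x^24 = 733

733


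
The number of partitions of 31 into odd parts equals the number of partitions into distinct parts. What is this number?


Computing partitions of 31 into odd parts (1, 3, 5, ...):
Using the generating function prod_{k>=0} 1/(1-x^(2k+1)),
the count is 340

340


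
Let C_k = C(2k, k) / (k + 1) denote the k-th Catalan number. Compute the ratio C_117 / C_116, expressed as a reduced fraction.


Using C_k = (2k)! / (k! (k+1)!), the ratio C_{k+1}/C_k simplifies to
C_{k+1}/C_k = [(2k+2)! / ((k+1)! (k+2)!)] * [k! (k+1)! / (2k)!]
 = (2k+2)(2k+1) / ((k+1)(k+2)) = 2(2k+1) / (k+2).
For k = 116: 2(2*116 + 1) / (116 + 2) = 466/118 = 233/59.

233/59


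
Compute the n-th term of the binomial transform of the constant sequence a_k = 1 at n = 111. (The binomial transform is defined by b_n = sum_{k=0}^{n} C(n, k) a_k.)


With a_k = 1 for all k, b_n = sum_{k=0}^{n} C(n, k) = 2^n by the binomial theorem.
For n = 111: 2^111 = 2596148429267413814265248164610048.

2596148429267413814265248164610048


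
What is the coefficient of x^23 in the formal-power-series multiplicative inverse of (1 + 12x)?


The inverse is 1/(1 + 12x). Apply the geometric identity 1/(1 - y) = sum_{k>=0} y^k with y = -12x:
1/(1 + 12x) = sum_{k>=0} (-12)^k x^k.
So the coefficient of x^23 is (-12)^23 = -6624737266949237011120128.

-6624737266949237011120128


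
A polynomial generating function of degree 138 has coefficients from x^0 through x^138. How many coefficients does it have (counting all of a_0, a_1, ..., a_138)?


A polynomial of degree 138 takes the form a_0 + a_1 x + ... + a_138 x^138.
The number of coefficients is 138 + 1 = 139.

139


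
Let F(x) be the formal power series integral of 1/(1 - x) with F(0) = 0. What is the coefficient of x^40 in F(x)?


1/(1 - x) = sum_{k>=0} x^k. Integrating termwise and using F(0) = 0 gives
F(x) = sum_{k>=0} x^(k+1) / (k+1) = sum_{m>=1} x^m / m = -ln(1 - x).
So the coefficient of x^40 is 1/40 = 1/40.

1/40


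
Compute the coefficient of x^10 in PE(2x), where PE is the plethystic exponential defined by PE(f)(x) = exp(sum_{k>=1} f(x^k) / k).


With f(x) = 2x, the exponent is sum_{k>=1} 2 x^k / k = 2 * (-ln(1 - x)). Exponentiating:
PE(2x) = exp(-2 ln(1 - x)) = 1/(1 - x)^2.
By the negative binomial expansion, [x^n] 1/(1 - x)^2 = C(n + 1, 1).
For n = 10: C(11, 1) = 11.

11


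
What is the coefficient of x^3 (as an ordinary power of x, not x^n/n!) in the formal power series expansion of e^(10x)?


The exponential series is e^y = sum_{k>=0} y^k / k!. Substituting y = 10x gives
e^(10x) = sum_{k>=0} 10^k x^k / k!.
So the coefficient of x^n is a^n/n! with a = 10, n = 3:
10^3 / 3! = 1000/6 = 500/3

500/3


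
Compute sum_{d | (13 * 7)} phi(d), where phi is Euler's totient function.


First, 13 * 7 = 91. One classical identity is sum_{d | n} phi(d) = n (each k in [1, n] has a unique gcd with n, and among the k's with gcd(k, n) = n/d there are phi(d) of them). So the sum equals 91. We also verify directly:
Divisors of 91: 1, 7, 13, 91.
phi values: 1, 6, 12, 72.
Sum = 91.

91


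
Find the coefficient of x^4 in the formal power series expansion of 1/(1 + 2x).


Write 1/(1 + c x) = 1/(1 - (-c) x) and apply the geometric-series identity
1/(1 - y) = sum_{k>=0} y^k to get 1/(1 + c x) = sum_{k>=0} (-c)^k x^k.
So the coefficient of x^k is (-c)^k = (-1)^k * c^k.
Here c = 2 and k = 4:
(-2)^4 = 1 * 16 = 16

16


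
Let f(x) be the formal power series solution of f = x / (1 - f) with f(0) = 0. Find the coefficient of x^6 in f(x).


Apply Lagrange inversion: f = x * phi(f) with phi(t) = 1/(1 - t), so
[x^n] f = (1/n) [t^(n-1)] phi(t)^n = (1/n) [t^(n-1)] (1 - t)^(-n) = (1/n) C(2n - 2, n - 1) = C_{n-1}.
For n = 6: C_5 = C(10, 5) / 6 = 252/6 = 42 = 42.

42


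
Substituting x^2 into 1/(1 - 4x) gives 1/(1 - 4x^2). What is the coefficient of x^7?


Since 1/(1 - 4x^2) only has even powers of x,
the coefficient of x^7 (odd) is 0.

0


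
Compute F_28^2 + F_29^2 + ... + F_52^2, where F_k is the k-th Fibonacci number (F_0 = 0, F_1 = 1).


There is a standard identity sum_{k=0}^{N} F_k^2 = F_N * F_{N+1} (proved inductively from the telescoping relation F_k^2 = F_k F_{k+1} - F_{k-1} F_k). Then
sum_{k=28}^{52} F_k^2 = F_52 F_53 - F_27 F_28.
Computing: F_52 = 32951280099, F_53 = 53316291173, F_27 = 196418, F_28 = 317811.
Sum = 32951280099 * 53316291173 - 196418 * 317811 = 1756840044218940465129.

1756840044218940465129


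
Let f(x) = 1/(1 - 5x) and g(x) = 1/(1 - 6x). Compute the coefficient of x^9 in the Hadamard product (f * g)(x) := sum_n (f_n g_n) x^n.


f has coefficients f_k = 5^k and g has coefficients g_k = 6^k, so the Hadamard product has coefficient (f*g)_k = 5^k * 6^k = 30^k.
For k = 9: 30^9 = 19683000000000.

19683000000000


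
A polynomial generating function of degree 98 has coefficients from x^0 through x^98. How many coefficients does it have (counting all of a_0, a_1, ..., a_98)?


A polynomial of degree 98 takes the form a_0 + a_1 x + ... + a_98 x^98.
The number of coefficients is 98 + 1 = 99.

99


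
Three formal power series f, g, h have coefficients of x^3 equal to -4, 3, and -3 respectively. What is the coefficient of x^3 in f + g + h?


Series addition is componentwise:
-4 + 3 + -3
= -4

-4


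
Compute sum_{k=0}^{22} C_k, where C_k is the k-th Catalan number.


C_0 through C_22: 1, 1, 2, 5, 14, 42, 132, 429, 1430, 4862, 16796, 58786, 208012, 742900, 2674440, 9694845, 35357670, 129644790, 477638700, 1767263190, 6564120420, 24466267020, 91482563640
Sum = 1 + 1 + 2 + 5 + 14 + 42 + 132 + 429 + 1430 + 4862 + 16796 + 58786 + 208012 + 742900 + 2674440 + 9694845 + 35357670 + 129644790 + 477638700 + 1767263190 + 6564120420 + 24466267020 + 91482563640
= 124936258127

124936258127


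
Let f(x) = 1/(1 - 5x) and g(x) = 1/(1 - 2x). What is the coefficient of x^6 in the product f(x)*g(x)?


The coefficient of x^n in f*g is the Cauchy product: sum_{k=0}^{n} a^k * b^(n-k).
With a=5, b=2, n=6:
sum_{k=0}^{6} 5^k * 2^(6-k)
= 25999

25999


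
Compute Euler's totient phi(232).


phi(n) counts integers in [1, n] coprime to n. Using the multiplicative formula phi(n) = n * prod_{p | n} (1 - 1/p):
232 = 2^3 * 29, so
phi(232) = 232 * (1 - 1/2) * (1 - 1/29) = 112.

112


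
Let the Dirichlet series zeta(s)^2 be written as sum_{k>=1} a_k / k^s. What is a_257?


The Dirichlet convolution of the constant function 1 with itself gives (1 * 1)(k) = sum_{d | k} 1 = d(k), the number of positive divisors of k.
Since zeta(s) = sum_{k>=1} 1/k^s, we have zeta(s)^2 = sum_{k>=1} d(k)/k^s, so a_k = d(k).
For k = 257: the divisors are 1, 257.
Count = 2.

2


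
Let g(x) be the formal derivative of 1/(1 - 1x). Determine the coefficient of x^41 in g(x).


Differentiate termwise: d/dx sum_{k>=0} 1^k x^k = sum_{k>=1} k 1^k x^(k-1) = sum_{j>=0} (j+1) 1^(j+1) x^j.
Equivalently, d/dx [1/(1 - 1x)] = 1/(1 - 1x)^2.
For j = 41: 42 * 1^42 = 42 * 1 = 42.

42


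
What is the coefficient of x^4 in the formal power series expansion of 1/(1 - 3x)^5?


The general identity 1/(1 - c x)^r = sum_{k>=0} c^k C(k + r - 1, r - 1) x^k follows by substituting y = c x into 1/(1 - y)^r = sum_{k>=0} C(k + r - 1, r - 1) y^k.
For c = 3, r = 5, k = 4:
3^4 * C(8, 4) = 81 * 70 = 5670.

5670


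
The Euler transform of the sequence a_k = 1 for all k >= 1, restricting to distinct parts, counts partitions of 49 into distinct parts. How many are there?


Partitions of 49 into distinct parts can be computed via generating function.
Product (1+x)(1+x^2)(1+x^3)...
The coefficient of x^49 = 3264

3264


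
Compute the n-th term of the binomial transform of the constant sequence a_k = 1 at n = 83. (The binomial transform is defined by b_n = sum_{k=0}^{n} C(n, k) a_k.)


With a_k = 1 for all k, b_n = sum_{k=0}^{n} C(n, k) = 2^n by the binomial theorem.
For n = 83: 2^83 = 9671406556917033397649408.

9671406556917033397649408


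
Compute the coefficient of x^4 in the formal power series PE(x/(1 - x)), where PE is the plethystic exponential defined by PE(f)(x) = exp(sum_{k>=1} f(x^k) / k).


For f(x) = x/(1 - x) we have
sum_{k>=1} f(x^k) / k = sum_{k>=1} (1/k) * x^k / (1 - x^k) = sum_{k, m >= 1} x^(k m) / k,
which after exponentiating simplifies to
PE(x/(1 - x)) = prod_{k>=1} 1 / (1 - x^k).
This is the generating function for the partition function p(n), so the coefficient of x^4 is p(4).
Computing p(4) by dynamic programming over parts 1, 2, ..., 4: p(4) = 5.

5


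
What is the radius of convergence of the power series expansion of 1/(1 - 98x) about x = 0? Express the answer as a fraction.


Expanding 1/(1 - 98x) = sum_{k>=0} 98^k x^k, the series converges when |98x| < 1, i.e., |x| < 1/98.
So the radius of convergence is 1/98 = 1/98.

1/98


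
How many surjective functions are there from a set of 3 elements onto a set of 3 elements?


By inclusion-exclusion on which target elements are missed, the number of surjections from an n-set onto a k-set is
surj(n, k) = sum_{j=0}^{k} (-1)^j C(k, j) (k - j)^n.
Equivalently surj(n, k) = k! * S(n, k), where S(n, k) is the Stirling number of the second kind.
For n = 3, k = 3:
S(3, 3) = 1, so
surj = 3! * 1 = 6 * 1 = 6.

6


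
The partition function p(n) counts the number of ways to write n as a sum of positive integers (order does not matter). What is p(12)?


Using the generating function prod_{k>=1} 1/(1-x^k), we compute p(12).
By dynamic programming over parts 1 through 12:
p(12) = 77

77


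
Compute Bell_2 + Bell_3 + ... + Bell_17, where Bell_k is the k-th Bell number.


Recall Bell_k counts set partitions of a k-set (with Bell_0 = 1 by convention).
Bell_2 through Bell_17: 2, 5, 15, 52, 203, 877, 4140, 21147, 115975, 678570, 4213597, 27644437, 190899322, 1382958545, 10480142147, 82864869804
Sum = 2 + 5 + 15 + 52 + 203 + 877 + 4140 + 21147 + 115975 + 678570 + 4213597 + 27644437 + 190899322 + 1382958545 + 10480142147 + 82864869804 = 94951548838.

94951548838


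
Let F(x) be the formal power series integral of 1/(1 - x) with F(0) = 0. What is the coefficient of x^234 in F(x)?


1/(1 - x) = sum_{k>=0} x^k. Integrating termwise and using F(0) = 0 gives
F(x) = sum_{k>=0} x^(k+1) / (k+1) = sum_{m>=1} x^m / m = -ln(1 - x).
So the coefficient of x^234 is 1/234 = 1/234.

1/234


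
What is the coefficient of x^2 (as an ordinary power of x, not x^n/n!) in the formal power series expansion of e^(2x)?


The exponential series is e^y = sum_{k>=0} y^k / k!. Substituting y = 2x gives
e^(2x) = sum_{k>=0} 2^k x^k / k!.
So the coefficient of x^n is a^n/n! with a = 2, n = 2:
2^2 / 2! = 4/2 = 2

2


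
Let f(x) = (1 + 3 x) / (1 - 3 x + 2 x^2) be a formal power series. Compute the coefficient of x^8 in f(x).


Write f(x) = sum_{k>=0} a_k x^k. Multiplying both sides by 1 - 3 x + 2 x^2 gives
(1 - 3 x + 2 x^2) sum_{k>=0} a_k x^k = 1 + 3 x.
Matching coefficients:
 x^0: a_0 = 1
 x^1: a_1 - 3 a_0 = 3  =>  a_1 = 3*1 + 3 = 6
 x^k (k >= 2): a_k = 3 a_{k-1} - 2 a_{k-2}.
Iterating: a_2 = 16, a_3 = 36, a_4 = 76, a_5 = 156, a_6 = 316, a_7 = 636, a_8 = 1276.
So the coefficient of x^8 is 1276.

1276


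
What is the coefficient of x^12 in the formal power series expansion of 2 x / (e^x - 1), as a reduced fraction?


The exponential generating function for Bernoulli numbers is
x / (e^x - 1) = sum_{k>=0} B_k x^k / k!.
So the coefficient of x^12 in 2 x / (e^x - 1) is 2 B_12 / 12!.
Computing: B_12 = -691/2730, 12! = 479001600, giving
2 * -691/2730 / 479001600 = -691/653837184000.

-691/653837184000


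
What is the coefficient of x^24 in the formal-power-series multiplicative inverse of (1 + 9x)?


The inverse is 1/(1 + 9x). Apply the geometric identity 1/(1 - y) = sum_{k>=0} y^k with y = -9x:
1/(1 + 9x) = sum_{k>=0} (-9)^k x^k.
So the coefficient of x^24 is (-9)^24 = 79766443076872509863361.

79766443076872509863361


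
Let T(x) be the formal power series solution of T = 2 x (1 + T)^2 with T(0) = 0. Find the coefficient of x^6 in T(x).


Apply the Lagrange inversion formula: if T = 2 x * phi(T) with phi(t) = (1 + t)^2, then [x^n] T = 2^n * (1/n) [t^(n-1)] phi(t)^n = 2^n * (1/n) [t^(n-1)] (1 + t)^(2n) = 2^n * (1/n) C(2n, n-1).
Using the identity C(2n, n-1) = C(2n, n) * n / (n+1), the unscaled factor equals C(2n, n) / (n+1) = C_n, the n-th Catalan number.
For n = 6: C_6 = C(12, 6) / 7 = 924/7 = 132.
With the 2^6 = 64 factor, the coefficient is 64 * 132 = 8448.

8448


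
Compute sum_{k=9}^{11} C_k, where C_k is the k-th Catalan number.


C_9 through C_11: 4862, 16796, 58786
Sum = 4862 + 16796 + 58786
= 80444

80444


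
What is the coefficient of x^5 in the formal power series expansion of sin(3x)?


The Maclaurin series is sin(t) = sum_{k>=0} (-1)^k t^(2k+1) / (2k+1)!, so substituting t = 3x, only odd powers of x are nonzero, with coefficient of x^(2k+1) equal to (-1)^k 3^(2k+1) / (2k+1)!.
Write 5 = 2*2 + 1, giving the coefficient (-1)^2 * 3^5 / 5! = 243/120 = 81/40.

81/40


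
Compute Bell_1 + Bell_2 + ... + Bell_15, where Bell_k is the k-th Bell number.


Recall Bell_k counts set partitions of a k-set (with Bell_0 = 1 by convention).
Bell_1 through Bell_15: 1, 2, 5, 15, 52, 203, 877, 4140, 21147, 115975, 678570, 4213597, 27644437, 190899322, 1382958545
Sum = 1 + 2 + 5 + 15 + 52 + 203 + 877 + 4140 + 21147 + 115975 + 678570 + 4213597 + 27644437 + 190899322 + 1382958545 = 1606536888.

1606536888


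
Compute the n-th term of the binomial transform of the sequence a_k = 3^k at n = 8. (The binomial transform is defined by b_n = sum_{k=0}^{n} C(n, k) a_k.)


With a_k = 3^k, b_n = sum_{k=0}^{n} C(n, k) 3^k = (1 + 3)^n by the binomial theorem.
For n = 8: (1 + 3)^8 = 4^8 = 65536.

65536


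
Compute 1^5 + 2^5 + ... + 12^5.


This power sum has a closed form given by Faulhaber's formula
sum_{k=1}^{m} k^p = (1 / (p + 1)) * sum_{j=0}^{p} C(p + 1, j) B_j m^(p + 1 - j),
but for small m direct computation is fastest:
1 + 32 + 243 + 1024 + 3125 + 7776 + 16807 + 32768 + 59049 + 100000 + 161051 + 248832 = 630708.

630708


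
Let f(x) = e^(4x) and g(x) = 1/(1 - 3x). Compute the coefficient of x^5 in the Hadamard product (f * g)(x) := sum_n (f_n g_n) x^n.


Expanding: f_k = 4^k/k! (from e^(4x)) and g_k = 3^k (from 1/(1 - 3x)). So the Hadamard coefficient (f * g)_k = 4^k 3^k / k! = (12)^k / k!.
For k = 5: 12^5/5! = 248832/120 = 10368/5.

10368/5


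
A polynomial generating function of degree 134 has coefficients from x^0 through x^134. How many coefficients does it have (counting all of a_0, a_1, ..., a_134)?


A polynomial of degree 134 takes the form a_0 + a_1 x + ... + a_134 x^134.
The number of coefficients is 134 + 1 = 135.

135


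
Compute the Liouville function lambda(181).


The Liouville function is lambda(k) = (-1)^Omega(k), where Omega(k) counts the prime factors of k with multiplicity.
Factoring: 181 = 181, so Omega(181) = 1.
lambda(181) = (-1)^1 = -1.

-1


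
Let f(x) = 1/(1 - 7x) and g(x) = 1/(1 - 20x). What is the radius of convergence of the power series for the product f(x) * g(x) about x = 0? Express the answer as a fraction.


The radius of 1/(1 - 7x) is 1/7 (nearest singularity at x = 1/7), and the radius of 1/(1 - 20x) is 1/20.
The product f(x)*g(x) = 1/((1 - 7x)(1 - 20x)) has singularities at both 1/7 and 1/20, so its radius of convergence is the distance to the nearest one:
min(1/7, 1/20) = 1/20.

1/20


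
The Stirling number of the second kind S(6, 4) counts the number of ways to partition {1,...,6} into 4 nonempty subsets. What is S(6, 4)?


Using the explicit formula S(n,k) = (1/k!) sum_{j=0}^{k} (-1)^(k-j) C(k,j) j^n:
S(6, 4) = 65
Equivalently, S(n,k) is n! times the coefficient of x^n in the EGF (e^x - 1)^k / k!.

65


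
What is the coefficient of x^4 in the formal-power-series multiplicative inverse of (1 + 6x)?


The inverse is 1/(1 + 6x). Apply the geometric identity 1/(1 - y) = sum_{k>=0} y^k with y = -6x:
1/(1 + 6x) = sum_{k>=0} (-6)^k x^k.
So the coefficient of x^4 is (-6)^4 = 1296.

1296


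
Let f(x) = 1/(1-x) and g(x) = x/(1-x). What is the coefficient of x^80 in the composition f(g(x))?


First simplify the composition: f(g(x)) = 1/(1 - x/(1-x)) = (1-x)/((1-x) - x) = (1-x)/(1-2x).
Now extract the coefficient. Write (1-x)/(1-2x) = 1/(1-2x) - x/(1-2x).
The coefficient of x^n in 1/(1-2x) is 2^n, and in x/(1-2x) is 2^(n-1) (for n >= 1).
So the coefficient of x^80 is 2^80 - 2^79 = 1208925819614629174706176 - 604462909807314587353088 = 604462909807314587353088.

604462909807314587353088


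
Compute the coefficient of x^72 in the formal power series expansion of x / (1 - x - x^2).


Let f(x) = sum_{k>=0} a_k x^k. Multiplying f(x) * (1 - x - x^2) = x and matching coefficients gives a_0 = 0, a_1 = 1, and a_k = a_{k-1} + a_{k-2} for k >= 2. These are the Fibonacci numbers F_k.
Iterating from F_0 = 0, F_1 = 1:
F_0=0, F_1=1, F_2=1, F_3=2, F_4=3, F_5=5, F_6=8, F_7=13, F_8=21, F_9=34, ...
F_72 = 498454011879264.

498454011879264


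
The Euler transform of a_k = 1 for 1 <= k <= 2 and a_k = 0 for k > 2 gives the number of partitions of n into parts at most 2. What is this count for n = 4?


Partitions of 4 into parts at most 2:
Using generating function (1-x)^(-1)(1-x^2)^(-1),
the coefficient of x^4 = 3

3


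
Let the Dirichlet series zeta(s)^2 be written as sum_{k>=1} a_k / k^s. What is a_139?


The Dirichlet convolution of the constant function 1 with itself gives (1 * 1)(k) = sum_{d | k} 1 = d(k), the number of positive divisors of k.
Since zeta(s) = sum_{k>=1} 1/k^s, we have zeta(s)^2 = sum_{k>=1} d(k)/k^s, so a_k = d(k).
For k = 139: the divisors are 1, 139.
Count = 2.

2


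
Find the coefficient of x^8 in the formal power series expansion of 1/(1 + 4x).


Write 1/(1 + c x) = 1/(1 - (-c) x) and apply the geometric-series identity
1/(1 - y) = sum_{k>=0} y^k to get 1/(1 + c x) = sum_{k>=0} (-c)^k x^k.
So the coefficient of x^k is (-c)^k = (-1)^k * c^k.
Here c = 4 and k = 8:
(-4)^8 = 1 * 65536 = 65536

65536


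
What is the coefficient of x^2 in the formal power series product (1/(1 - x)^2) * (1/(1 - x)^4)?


Combine the factors: (1/(1 - x)^2) * (1/(1 - x)^4) = 1/(1 - x)^6.
Then use 1/(1 - x)^r = sum_{k>=0} C(k + r - 1, r - 1) x^k with r = 6 and k = 2:
C(7, 5) = 21.

21


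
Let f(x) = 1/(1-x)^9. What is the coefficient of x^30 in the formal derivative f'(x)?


Differentiate: d/dx [ 1/(1-x)^r ] = r / (1-x)^(r+1).
Here r = 9, so f'(x) = 9 / (1-x)^10.
The expansion of 1/(1-x)^(r+1) has coefficient of x^n equal to C(n+r, r).
So the coefficient of x^30 in f'(x) is
9 * C(39, 9) = 9 * 211915132 = 1907236188

1907236188


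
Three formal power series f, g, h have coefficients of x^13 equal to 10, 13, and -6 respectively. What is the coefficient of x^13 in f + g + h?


Series addition is componentwise:
10 + 13 + -6
= 17

17


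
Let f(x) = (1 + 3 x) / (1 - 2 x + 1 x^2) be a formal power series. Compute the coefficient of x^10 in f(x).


Write f(x) = sum_{k>=0} a_k x^k. Multiplying both sides by 1 - 2 x + 1 x^2 gives
(1 - 2 x + 1 x^2) sum_{k>=0} a_k x^k = 1 + 3 x.
Matching coefficients:
 x^0: a_0 = 1
 x^1: a_1 - 2 a_0 = 3  =>  a_1 = 2*1 + 3 = 5
 x^k (k >= 2): a_k = 2 a_{k-1} - 1 a_{k-2}.
Iterating: a_2 = 9, a_3 = 13, a_4 = 17, a_5 = 21, a_6 = 25, a_7 = 29, a_8 = 33, a_9 = 37, a_10 = 41.
So the coefficient of x^10 is 41.

41


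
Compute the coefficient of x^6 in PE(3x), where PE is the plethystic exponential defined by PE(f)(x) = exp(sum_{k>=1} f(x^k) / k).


With f(x) = 3x, the exponent is sum_{k>=1} 3 x^k / k = 3 * (-ln(1 - x)). Exponentiating:
PE(3x) = exp(-3 ln(1 - x)) = 1/(1 - x)^3.
By the negative binomial expansion, [x^n] 1/(1 - x)^3 = C(n + 2, 2).
For n = 6: C(8, 2) = 28.

28


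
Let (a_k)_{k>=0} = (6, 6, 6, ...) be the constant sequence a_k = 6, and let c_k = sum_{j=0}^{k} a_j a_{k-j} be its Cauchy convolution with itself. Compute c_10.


Since a_j = 6 for all j >= 0, the convolution sum becomes
c_k = sum_{j=0}^{k} 6 * 6 = 36 * (k + 1).
Equivalently, the generating function of (a_k) is 6/(1 - x) and its square is 36/(1 - x)^2 = sum_{k>=0} 36(k + 1) x^k.
For k = 10: 36 * 11 = 396.

396


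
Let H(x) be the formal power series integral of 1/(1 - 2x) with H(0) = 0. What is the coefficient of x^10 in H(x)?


1/(1 - 2x) = sum_{k>=0} 2^k x^k. Integrating termwise with H(0) = 0:
H(x) = sum_{k>=0} 2^k x^(k+1) / (k+1) = sum_{m>=1} 2^(m-1) x^m / m.
For m = 10: 2^9/10 = 512/10 = 256/5.

256/5


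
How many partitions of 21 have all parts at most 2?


Using the generating function (1-x)^(-1)(1-x^2)^(-1),
the coefficient of x^21 counts these restricted partitions.
Result = 11

11


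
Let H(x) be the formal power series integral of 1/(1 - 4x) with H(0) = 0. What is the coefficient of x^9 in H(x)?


1/(1 - 4x) = sum_{k>=0} 4^k x^k. Integrating termwise with H(0) = 0:
H(x) = sum_{k>=0} 4^k x^(k+1) / (k+1) = sum_{m>=1} 4^(m-1) x^m / m.
For m = 9: 4^8/9 = 65536/9 = 65536/9.

65536/9


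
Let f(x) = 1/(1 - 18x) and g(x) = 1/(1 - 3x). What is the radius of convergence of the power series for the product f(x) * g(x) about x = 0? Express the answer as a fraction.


The radius of 1/(1 - 18x) is 1/18 (nearest singularity at x = 1/18), and the radius of 1/(1 - 3x) is 1/3.
The product f(x)*g(x) = 1/((1 - 18x)(1 - 3x)) has singularities at both 1/18 and 1/3, so its radius of convergence is the distance to the nearest one:
min(1/18, 1/3) = 1/18.

1/18


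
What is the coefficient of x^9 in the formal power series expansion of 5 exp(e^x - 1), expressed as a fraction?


exp(e^x - 1) is the exponential generating function for the Bell numbers Bell_k: exp(e^x - 1) = sum_{k>=0} Bell_k x^k / k!.
So the coefficient of x^9 in 5 exp(e^x - 1) is 5 Bell_9 / 9!.
Computing: Bell_9 = 21147 and 9! = 362880, giving
5 * 21147/362880 = 1007/3456.

1007/3456


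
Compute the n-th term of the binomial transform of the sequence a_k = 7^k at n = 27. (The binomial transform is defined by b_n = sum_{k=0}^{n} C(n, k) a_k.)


With a_k = 7^k, b_n = sum_{k=0}^{n} C(n, k) 7^k = (1 + 7)^n by the binomial theorem.
For n = 27: (1 + 7)^27 = 8^27 = 2417851639229258349412352.

2417851639229258349412352


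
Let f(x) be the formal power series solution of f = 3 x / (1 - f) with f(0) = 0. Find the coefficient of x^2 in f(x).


Apply Lagrange inversion: f = 3 x * phi(f) with phi(t) = 1/(1 - t), so
[x^n] f = 3^n * (1/n) [t^(n-1)] phi(t)^n = 3^n * (1/n) [t^(n-1)] (1 - t)^(-n) = 3^n * (1/n) C(2n - 2, n - 1) = 3^n * C_{n-1}.
For n = 2: C_1 = C(2, 1) / 2 = 2/2 = 1.
With the 3^2 = 9 factor, the coefficient is 9 * 1 = 9.

9


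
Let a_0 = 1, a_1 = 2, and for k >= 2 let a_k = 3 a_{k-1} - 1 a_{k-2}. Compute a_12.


Iterating the recurrence forward:
a_0 = 1
a_1 = 2
a_2 = 3*2 - 1*1 = 5
a_3 = 3*5 - 1*2 = 13
a_4 = 3*13 - 1*5 = 34
a_5 = 3*34 - 1*13 = 89
a_6 = 3*89 - 1*34 = 233
a_7 = 3*233 - 1*89 = 610
a_8 = 3*610 - 1*233 = 1597
a_9 = 3*1597 - 1*610 = 4181
a_10 = 3*4181 - 1*1597 = 10946
a_11 = 3*10946 - 1*4181 = 28657
a_12 = 3*28657 - 1*10946 = 75025
So a_12 = 75025.

75025


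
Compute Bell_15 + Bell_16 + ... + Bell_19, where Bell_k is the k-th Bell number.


Recall Bell_k counts set partitions of a k-set (with Bell_0 = 1 by convention).
Bell_15 through Bell_19: 1382958545, 10480142147, 82864869804, 682076806159, 5832742205057
Sum = 1382958545 + 10480142147 + 82864869804 + 682076806159 + 5832742205057 = 6609546981712.

6609546981712


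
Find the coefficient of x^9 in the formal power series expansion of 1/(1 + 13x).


Write 1/(1 + c x) = 1/(1 - (-c) x) and apply the geometric-series identity
1/(1 - y) = sum_{k>=0} y^k to get 1/(1 + c x) = sum_{k>=0} (-c)^k x^k.
So the coefficient of x^k is (-c)^k = (-1)^k * c^k.
Here c = 13 and k = 9:
(-13)^9 = -1 * 10604499373 = -10604499373

-10604499373


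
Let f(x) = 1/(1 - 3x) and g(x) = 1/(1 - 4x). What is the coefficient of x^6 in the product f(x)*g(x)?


The coefficient of x^n in f*g is the Cauchy product: sum_{k=0}^{n} a^k * b^(n-k).
With a=3, b=4, n=6:
sum_{k=0}^{6} 3^k * 4^(6-k)
= 14197

14197


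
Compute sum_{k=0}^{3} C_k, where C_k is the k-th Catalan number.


C_0 through C_3: 1, 1, 2, 5
Sum = 1 + 1 + 2 + 5
= 9

9


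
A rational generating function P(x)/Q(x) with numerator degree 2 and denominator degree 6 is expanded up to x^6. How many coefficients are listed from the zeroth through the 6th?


Expanding up to x^6 gives the coefficients for x^0, x^1, ..., x^6.
That is 6 + 1 = 7 coefficients in total.

7


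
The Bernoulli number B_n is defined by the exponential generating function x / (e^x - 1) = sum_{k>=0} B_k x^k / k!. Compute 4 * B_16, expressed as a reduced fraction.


Bernoulli numbers can also be computed recursively via B_0 = 1 and sum_{j=0}^{m} C(m+1, j) B_j = 0 for m >= 1. Odd-index Bernoulli numbers vanish for k >= 3.
Computing B_16 = -3617/510, so 4 * B_16 = 4 * -3617/510 = -7234/255.

-7234/255


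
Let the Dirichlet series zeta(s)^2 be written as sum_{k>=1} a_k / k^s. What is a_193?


The Dirichlet convolution of the constant function 1 with itself gives (1 * 1)(k) = sum_{d | k} 1 = d(k), the number of positive divisors of k.
Since zeta(s) = sum_{k>=1} 1/k^s, we have zeta(s)^2 = sum_{k>=1} d(k)/k^s, so a_k = d(k).
For k = 193: the divisors are 1, 193.
Count = 2.

2


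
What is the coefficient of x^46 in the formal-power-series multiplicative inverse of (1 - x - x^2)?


Let the inverse be f(x) = sum_{k>=0} a_k x^k. From f(x) * (1 - x - x^2) = 1 and matching coefficients:
 x^0: a_0 = 1.
 x^1: a_1 - a_0 = 0, so a_1 = 1.
 x^k (k >= 2): a_k - a_{k-1} - a_{k-2} = 0, i.e. a_k = a_{k-1} + a_{k-2}.
This is the Fibonacci-type recurrence shifted so that a_0 = a_1 = 1.
Iterating: a_0=1, a_1=1, a_2=2, a_3=3, a_4=5, a_5=8, a_6=13, a_7=21, a_8=34, a_9=55, ...
a_46 = 2971215073.

2971215073
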